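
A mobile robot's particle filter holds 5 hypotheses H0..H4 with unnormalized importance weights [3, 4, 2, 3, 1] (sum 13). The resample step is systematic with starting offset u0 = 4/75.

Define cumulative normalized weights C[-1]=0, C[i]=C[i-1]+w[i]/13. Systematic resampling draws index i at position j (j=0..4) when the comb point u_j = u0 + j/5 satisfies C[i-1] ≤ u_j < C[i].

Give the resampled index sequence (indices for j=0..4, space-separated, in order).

0 1 1 2 3

C = [3/13, 7/13, 9/13, 12/13, 1]
j=0: u_0=4/75 ∈ [0, 3/13) → index 0
j=1: u_1=19/75 ∈ [3/13, 7/13) → index 1
j=2: u_2=34/75 ∈ [3/13, 7/13) → index 1
j=3: u_3=49/75 ∈ [7/13, 9/13) → index 2
j=4: u_4=64/75 ∈ [9/13, 12/13) → index 3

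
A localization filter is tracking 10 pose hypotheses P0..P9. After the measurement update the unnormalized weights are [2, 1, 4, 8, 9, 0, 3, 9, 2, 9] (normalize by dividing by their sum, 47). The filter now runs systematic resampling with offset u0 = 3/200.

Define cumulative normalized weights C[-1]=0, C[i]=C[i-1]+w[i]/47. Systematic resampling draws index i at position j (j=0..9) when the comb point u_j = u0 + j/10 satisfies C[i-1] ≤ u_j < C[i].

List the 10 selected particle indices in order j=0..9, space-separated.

C = [2/47, 3/47, 7/47, 15/47, 24/47, 24/47, 27/47, 36/47, 38/47, 1]
j=0: u_0=3/200 ∈ [0, 2/47) → index 0
j=1: u_1=23/200 ∈ [3/47, 7/47) → index 2
j=2: u_2=43/200 ∈ [7/47, 15/47) → index 3
j=3: u_3=63/200 ∈ [7/47, 15/47) → index 3
j=4: u_4=83/200 ∈ [15/47, 24/47) → index 4
j=5: u_5=103/200 ∈ [24/47, 27/47) → index 6
j=6: u_6=123/200 ∈ [27/47, 36/47) → index 7
j=7: u_7=143/200 ∈ [27/47, 36/47) → index 7
j=8: u_8=163/200 ∈ [38/47, 1) → index 9
j=9: u_9=183/200 ∈ [38/47, 1) → index 9

0 2 3 3 4 6 7 7 9 9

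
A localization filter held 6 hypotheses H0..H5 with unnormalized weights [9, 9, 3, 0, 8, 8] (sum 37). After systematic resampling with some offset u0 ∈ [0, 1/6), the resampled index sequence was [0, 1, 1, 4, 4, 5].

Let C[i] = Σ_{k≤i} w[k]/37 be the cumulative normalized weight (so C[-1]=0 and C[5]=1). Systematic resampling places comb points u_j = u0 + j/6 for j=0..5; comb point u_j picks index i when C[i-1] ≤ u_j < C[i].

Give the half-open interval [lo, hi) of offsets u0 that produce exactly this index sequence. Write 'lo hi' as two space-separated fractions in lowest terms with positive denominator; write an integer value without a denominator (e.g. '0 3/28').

17/222 13/111

C = [9/37, 18/37, 21/37, 21/37, 29/37, 1]
j=0 picked index 0: u0 ∈ [0, 9/37)
j=1 picked index 1: u0 ∈ [17/222, 71/222)
j=2 picked index 1: u0 ∈ [-10/111, 17/111)
j=3 picked index 4: u0 ∈ [5/74, 21/74)
j=4 picked index 4: u0 ∈ [-11/111, 13/111)
j=5 picked index 5: u0 ∈ [-11/222, 1/6)
intersection: [17/222, 13/111)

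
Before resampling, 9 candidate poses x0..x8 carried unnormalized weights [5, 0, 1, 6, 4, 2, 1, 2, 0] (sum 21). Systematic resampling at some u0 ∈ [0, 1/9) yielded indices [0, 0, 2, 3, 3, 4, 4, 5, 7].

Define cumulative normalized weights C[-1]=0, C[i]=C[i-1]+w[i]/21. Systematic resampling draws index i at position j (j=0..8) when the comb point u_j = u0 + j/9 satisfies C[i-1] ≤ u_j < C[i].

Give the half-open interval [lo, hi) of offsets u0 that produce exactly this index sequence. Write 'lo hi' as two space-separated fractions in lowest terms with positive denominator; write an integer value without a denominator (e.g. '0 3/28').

1/63 4/63

C = [5/21, 5/21, 2/7, 4/7, 16/21, 6/7, 19/21, 1, 1]
j=0 picked index 0: u0 ∈ [0, 5/21)
j=1 picked index 0: u0 ∈ [-1/9, 8/63)
j=2 picked index 2: u0 ∈ [1/63, 4/63)
j=3 picked index 3: u0 ∈ [-1/21, 5/21)
j=4 picked index 3: u0 ∈ [-10/63, 8/63)
j=5 picked index 4: u0 ∈ [1/63, 13/63)
j=6 picked index 4: u0 ∈ [-2/21, 2/21)
j=7 picked index 5: u0 ∈ [-1/63, 5/63)
j=8 picked index 7: u0 ∈ [1/63, 1/9)
intersection: [1/63, 4/63)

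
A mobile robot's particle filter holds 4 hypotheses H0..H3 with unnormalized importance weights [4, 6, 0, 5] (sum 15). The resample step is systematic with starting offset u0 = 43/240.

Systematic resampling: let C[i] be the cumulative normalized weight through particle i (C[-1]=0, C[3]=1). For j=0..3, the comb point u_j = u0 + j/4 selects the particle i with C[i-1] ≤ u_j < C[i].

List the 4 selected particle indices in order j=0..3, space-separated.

0 1 3 3

C = [4/15, 2/3, 2/3, 1]
j=0: u_0=43/240 ∈ [0, 4/15) → index 0
j=1: u_1=103/240 ∈ [4/15, 2/3) → index 1
j=2: u_2=163/240 ∈ [2/3, 1) → index 3
j=3: u_3=223/240 ∈ [2/3, 1) → index 3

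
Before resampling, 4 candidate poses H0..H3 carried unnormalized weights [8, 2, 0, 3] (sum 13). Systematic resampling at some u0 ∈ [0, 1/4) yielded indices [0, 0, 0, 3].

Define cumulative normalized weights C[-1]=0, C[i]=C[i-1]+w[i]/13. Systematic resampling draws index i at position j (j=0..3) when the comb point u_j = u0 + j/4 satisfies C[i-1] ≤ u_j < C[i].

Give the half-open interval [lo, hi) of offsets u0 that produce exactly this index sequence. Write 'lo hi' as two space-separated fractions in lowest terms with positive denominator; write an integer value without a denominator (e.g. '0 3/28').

1/52 3/26

C = [8/13, 10/13, 10/13, 1]
j=0 picked index 0: u0 ∈ [0, 8/13)
j=1 picked index 0: u0 ∈ [-1/4, 19/52)
j=2 picked index 0: u0 ∈ [-1/2, 3/26)
j=3 picked index 3: u0 ∈ [1/52, 1/4)
intersection: [1/52, 3/26)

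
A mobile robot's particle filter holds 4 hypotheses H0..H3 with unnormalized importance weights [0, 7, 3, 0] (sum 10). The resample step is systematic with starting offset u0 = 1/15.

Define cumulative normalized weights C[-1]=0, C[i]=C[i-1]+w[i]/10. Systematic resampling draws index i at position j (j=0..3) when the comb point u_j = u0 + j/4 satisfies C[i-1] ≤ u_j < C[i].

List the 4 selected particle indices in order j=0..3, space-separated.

1 1 1 2

C = [0, 7/10, 1, 1]
j=0: u_0=1/15 ∈ [0, 7/10) → index 1
j=1: u_1=19/60 ∈ [0, 7/10) → index 1
j=2: u_2=17/30 ∈ [0, 7/10) → index 1
j=3: u_3=49/60 ∈ [7/10, 1) → index 2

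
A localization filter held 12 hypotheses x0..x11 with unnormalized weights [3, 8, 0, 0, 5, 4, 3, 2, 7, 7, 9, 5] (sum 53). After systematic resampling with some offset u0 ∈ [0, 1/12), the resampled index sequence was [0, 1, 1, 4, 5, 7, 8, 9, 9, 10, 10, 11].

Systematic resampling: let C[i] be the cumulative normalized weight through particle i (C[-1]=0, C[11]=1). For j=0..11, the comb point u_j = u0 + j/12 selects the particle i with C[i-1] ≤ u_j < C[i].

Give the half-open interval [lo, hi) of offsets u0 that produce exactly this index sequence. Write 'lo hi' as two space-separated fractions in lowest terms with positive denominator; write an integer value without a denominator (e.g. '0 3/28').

C = [3/53, 11/53, 11/53, 11/53, 16/53, 20/53, 23/53, 25/53, 32/53, 39/53, 48/53, 1]
j=0 picked index 0: u0 ∈ [0, 3/53)
j=1 picked index 1: u0 ∈ [-17/636, 79/636)
j=2 picked index 1: u0 ∈ [-35/318, 13/318)
j=3 picked index 4: u0 ∈ [-9/212, 11/212)
j=4 picked index 5: u0 ∈ [-5/159, 7/159)
j=5 picked index 7: u0 ∈ [11/636, 35/636)
j=6 picked index 8: u0 ∈ [-3/106, 11/106)
j=7 picked index 9: u0 ∈ [13/636, 97/636)
j=8 picked index 9: u0 ∈ [-10/159, 11/159)
j=9 picked index 10: u0 ∈ [-3/212, 33/212)
j=10 picked index 10: u0 ∈ [-31/318, 23/318)
j=11 picked index 11: u0 ∈ [-7/636, 1/12)
intersection: [13/636, 13/318)

13/636 13/318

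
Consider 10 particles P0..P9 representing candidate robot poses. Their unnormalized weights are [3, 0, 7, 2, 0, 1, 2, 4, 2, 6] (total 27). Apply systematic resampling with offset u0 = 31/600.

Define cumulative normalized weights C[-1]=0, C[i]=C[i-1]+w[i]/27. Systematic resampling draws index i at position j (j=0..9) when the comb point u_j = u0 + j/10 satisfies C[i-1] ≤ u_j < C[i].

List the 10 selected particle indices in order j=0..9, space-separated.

0 2 2 2 5 6 7 8 9 9

C = [1/9, 1/9, 10/27, 4/9, 4/9, 13/27, 5/9, 19/27, 7/9, 1]
j=0: u_0=31/600 ∈ [0, 1/9) → index 0
j=1: u_1=91/600 ∈ [1/9, 10/27) → index 2
j=2: u_2=151/600 ∈ [1/9, 10/27) → index 2
j=3: u_3=211/600 ∈ [1/9, 10/27) → index 2
j=4: u_4=271/600 ∈ [4/9, 13/27) → index 5
j=5: u_5=331/600 ∈ [13/27, 5/9) → index 6
j=6: u_6=391/600 ∈ [5/9, 19/27) → index 7
j=7: u_7=451/600 ∈ [19/27, 7/9) → index 8
j=8: u_8=511/600 ∈ [7/9, 1) → index 9
j=9: u_9=571/600 ∈ [7/9, 1) → index 9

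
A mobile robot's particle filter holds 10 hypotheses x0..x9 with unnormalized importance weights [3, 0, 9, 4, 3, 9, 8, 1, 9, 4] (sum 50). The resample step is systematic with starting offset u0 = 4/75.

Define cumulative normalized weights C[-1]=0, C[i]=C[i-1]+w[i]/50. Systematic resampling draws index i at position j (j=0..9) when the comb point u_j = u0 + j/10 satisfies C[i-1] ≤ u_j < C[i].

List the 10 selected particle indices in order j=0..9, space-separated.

0 2 3 4 5 5 6 8 8 9

C = [3/50, 3/50, 6/25, 8/25, 19/50, 14/25, 18/25, 37/50, 23/25, 1]
j=0: u_0=4/75 ∈ [0, 3/50) → index 0
j=1: u_1=23/150 ∈ [3/50, 6/25) → index 2
j=2: u_2=19/75 ∈ [6/25, 8/25) → index 3
j=3: u_3=53/150 ∈ [8/25, 19/50) → index 4
j=4: u_4=34/75 ∈ [19/50, 14/25) → index 5
j=5: u_5=83/150 ∈ [19/50, 14/25) → index 5
j=6: u_6=49/75 ∈ [14/25, 18/25) → index 6
j=7: u_7=113/150 ∈ [37/50, 23/25) → index 8
j=8: u_8=64/75 ∈ [37/50, 23/25) → index 8
j=9: u_9=143/150 ∈ [23/25, 1) → index 9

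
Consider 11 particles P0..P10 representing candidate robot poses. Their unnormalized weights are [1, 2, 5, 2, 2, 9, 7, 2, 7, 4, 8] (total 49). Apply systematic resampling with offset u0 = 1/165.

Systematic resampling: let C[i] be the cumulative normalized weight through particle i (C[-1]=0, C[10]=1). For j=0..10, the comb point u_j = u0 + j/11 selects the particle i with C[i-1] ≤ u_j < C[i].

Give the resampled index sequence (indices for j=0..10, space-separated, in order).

C = [1/49, 3/49, 8/49, 10/49, 12/49, 3/7, 4/7, 30/49, 37/49, 41/49, 1]
j=0: u_0=1/165 ∈ [0, 1/49) → index 0
j=1: u_1=16/165 ∈ [3/49, 8/49) → index 2
j=2: u_2=31/165 ∈ [8/49, 10/49) → index 3
j=3: u_3=46/165 ∈ [12/49, 3/7) → index 5
j=4: u_4=61/165 ∈ [12/49, 3/7) → index 5
j=5: u_5=76/165 ∈ [3/7, 4/7) → index 6
j=6: u_6=91/165 ∈ [3/7, 4/7) → index 6
j=7: u_7=106/165 ∈ [30/49, 37/49) → index 8
j=8: u_8=11/15 ∈ [30/49, 37/49) → index 8
j=9: u_9=136/165 ∈ [37/49, 41/49) → index 9
j=10: u_10=151/165 ∈ [41/49, 1) → index 10

0 2 3 5 5 6 6 8 8 9 10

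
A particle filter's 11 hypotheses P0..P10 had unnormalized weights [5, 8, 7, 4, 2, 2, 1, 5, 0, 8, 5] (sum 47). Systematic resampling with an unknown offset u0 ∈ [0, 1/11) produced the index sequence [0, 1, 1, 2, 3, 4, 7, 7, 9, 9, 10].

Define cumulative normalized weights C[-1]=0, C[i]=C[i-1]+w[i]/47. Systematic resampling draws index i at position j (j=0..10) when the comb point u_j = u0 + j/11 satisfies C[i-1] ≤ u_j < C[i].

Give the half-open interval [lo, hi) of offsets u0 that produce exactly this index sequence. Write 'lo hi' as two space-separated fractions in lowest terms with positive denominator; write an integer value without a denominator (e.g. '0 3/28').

C = [5/47, 13/47, 20/47, 24/47, 26/47, 28/47, 29/47, 34/47, 34/47, 42/47, 1]
j=0 picked index 0: u0 ∈ [0, 5/47)
j=1 picked index 1: u0 ∈ [8/517, 96/517)
j=2 picked index 1: u0 ∈ [-39/517, 49/517)
j=3 picked index 2: u0 ∈ [2/517, 79/517)
j=4 picked index 3: u0 ∈ [32/517, 76/517)
j=5 picked index 4: u0 ∈ [29/517, 51/517)
j=6 picked index 7: u0 ∈ [37/517, 92/517)
j=7 picked index 7: u0 ∈ [-10/517, 45/517)
j=8 picked index 9: u0 ∈ [-2/517, 86/517)
j=9 picked index 9: u0 ∈ [-49/517, 39/517)
j=10 picked index 10: u0 ∈ [-8/517, 1/11)
intersection: [37/517, 39/517)

37/517 39/517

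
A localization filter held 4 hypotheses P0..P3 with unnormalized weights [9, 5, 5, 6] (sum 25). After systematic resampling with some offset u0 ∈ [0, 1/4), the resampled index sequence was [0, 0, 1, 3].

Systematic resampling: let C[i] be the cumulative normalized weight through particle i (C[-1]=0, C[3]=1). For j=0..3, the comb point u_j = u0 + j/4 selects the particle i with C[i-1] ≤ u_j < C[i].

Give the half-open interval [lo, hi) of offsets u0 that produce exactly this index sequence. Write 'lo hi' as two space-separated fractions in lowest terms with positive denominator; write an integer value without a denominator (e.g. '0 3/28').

1/100 3/50

C = [9/25, 14/25, 19/25, 1]
j=0 picked index 0: u0 ∈ [0, 9/25)
j=1 picked index 0: u0 ∈ [-1/4, 11/100)
j=2 picked index 1: u0 ∈ [-7/50, 3/50)
j=3 picked index 3: u0 ∈ [1/100, 1/4)
intersection: [1/100, 3/50)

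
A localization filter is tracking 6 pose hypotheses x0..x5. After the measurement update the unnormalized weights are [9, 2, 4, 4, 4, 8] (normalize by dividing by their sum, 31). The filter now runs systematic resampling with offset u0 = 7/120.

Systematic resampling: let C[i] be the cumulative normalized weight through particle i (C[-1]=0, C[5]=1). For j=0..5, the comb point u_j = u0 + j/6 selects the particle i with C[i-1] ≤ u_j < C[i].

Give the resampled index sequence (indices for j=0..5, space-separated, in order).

C = [9/31, 11/31, 15/31, 19/31, 23/31, 1]
j=0: u_0=7/120 ∈ [0, 9/31) → index 0
j=1: u_1=9/40 ∈ [0, 9/31) → index 0
j=2: u_2=47/120 ∈ [11/31, 15/31) → index 2
j=3: u_3=67/120 ∈ [15/31, 19/31) → index 3
j=4: u_4=29/40 ∈ [19/31, 23/31) → index 4
j=5: u_5=107/120 ∈ [23/31, 1) → index 5

0 0 2 3 4 5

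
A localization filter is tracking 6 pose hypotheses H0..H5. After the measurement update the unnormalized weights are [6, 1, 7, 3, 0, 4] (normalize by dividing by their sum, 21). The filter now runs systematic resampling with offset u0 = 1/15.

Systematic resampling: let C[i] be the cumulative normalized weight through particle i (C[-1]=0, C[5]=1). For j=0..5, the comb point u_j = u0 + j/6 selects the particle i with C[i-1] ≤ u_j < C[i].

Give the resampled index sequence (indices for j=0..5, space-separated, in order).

0 0 2 2 3 5

C = [2/7, 1/3, 2/3, 17/21, 17/21, 1]
j=0: u_0=1/15 ∈ [0, 2/7) → index 0
j=1: u_1=7/30 ∈ [0, 2/7) → index 0
j=2: u_2=2/5 ∈ [1/3, 2/3) → index 2
j=3: u_3=17/30 ∈ [1/3, 2/3) → index 2
j=4: u_4=11/15 ∈ [2/3, 17/21) → index 3
j=5: u_5=9/10 ∈ [17/21, 1) → index 5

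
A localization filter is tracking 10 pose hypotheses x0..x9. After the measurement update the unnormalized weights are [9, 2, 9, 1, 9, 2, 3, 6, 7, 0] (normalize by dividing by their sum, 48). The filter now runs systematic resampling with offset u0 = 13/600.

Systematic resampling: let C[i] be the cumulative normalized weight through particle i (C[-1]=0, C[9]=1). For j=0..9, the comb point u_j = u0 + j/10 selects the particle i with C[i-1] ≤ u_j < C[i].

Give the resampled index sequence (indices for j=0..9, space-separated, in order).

0 0 1 2 3 4 4 6 7 8

C = [3/16, 11/48, 5/12, 7/16, 5/8, 2/3, 35/48, 41/48, 1, 1]
j=0: u_0=13/600 ∈ [0, 3/16) → index 0
j=1: u_1=73/600 ∈ [0, 3/16) → index 0
j=2: u_2=133/600 ∈ [3/16, 11/48) → index 1
j=3: u_3=193/600 ∈ [11/48, 5/12) → index 2
j=4: u_4=253/600 ∈ [5/12, 7/16) → index 3
j=5: u_5=313/600 ∈ [7/16, 5/8) → index 4
j=6: u_6=373/600 ∈ [7/16, 5/8) → index 4
j=7: u_7=433/600 ∈ [2/3, 35/48) → index 6
j=8: u_8=493/600 ∈ [35/48, 41/48) → index 7
j=9: u_9=553/600 ∈ [41/48, 1) → index 8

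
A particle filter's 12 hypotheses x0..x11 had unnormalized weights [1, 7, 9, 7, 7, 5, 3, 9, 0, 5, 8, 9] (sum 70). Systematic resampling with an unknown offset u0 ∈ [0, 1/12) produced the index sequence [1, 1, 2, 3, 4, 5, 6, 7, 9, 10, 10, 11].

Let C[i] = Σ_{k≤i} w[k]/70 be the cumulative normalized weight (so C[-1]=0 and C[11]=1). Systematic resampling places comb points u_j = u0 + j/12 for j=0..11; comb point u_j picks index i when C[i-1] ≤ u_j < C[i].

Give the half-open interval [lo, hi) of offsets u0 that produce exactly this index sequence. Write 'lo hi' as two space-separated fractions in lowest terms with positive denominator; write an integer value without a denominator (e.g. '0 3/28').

C = [1/70, 4/35, 17/70, 12/35, 31/70, 18/35, 39/70, 24/35, 24/35, 53/70, 61/70, 1]
j=0 picked index 1: u0 ∈ [1/70, 4/35)
j=1 picked index 1: u0 ∈ [-29/420, 13/420)
j=2 picked index 2: u0 ∈ [-11/210, 8/105)
j=3 picked index 3: u0 ∈ [-1/140, 13/140)
j=4 picked index 4: u0 ∈ [1/105, 23/210)
j=5 picked index 5: u0 ∈ [11/420, 41/420)
j=6 picked index 6: u0 ∈ [1/70, 2/35)
j=7 picked index 7: u0 ∈ [-11/420, 43/420)
j=8 picked index 9: u0 ∈ [2/105, 19/210)
j=9 picked index 10: u0 ∈ [1/140, 17/140)
j=10 picked index 10: u0 ∈ [-8/105, 4/105)
j=11 picked index 11: u0 ∈ [-19/420, 1/12)
intersection: [11/420, 13/420)

11/420 13/420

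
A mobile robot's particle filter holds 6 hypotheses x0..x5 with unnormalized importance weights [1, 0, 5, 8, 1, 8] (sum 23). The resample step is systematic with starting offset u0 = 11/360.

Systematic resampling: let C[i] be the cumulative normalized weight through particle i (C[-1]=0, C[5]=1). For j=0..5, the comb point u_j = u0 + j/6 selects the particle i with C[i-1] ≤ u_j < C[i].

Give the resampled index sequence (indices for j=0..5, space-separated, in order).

0 2 3 3 5 5

C = [1/23, 1/23, 6/23, 14/23, 15/23, 1]
j=0: u_0=11/360 ∈ [0, 1/23) → index 0
j=1: u_1=71/360 ∈ [1/23, 6/23) → index 2
j=2: u_2=131/360 ∈ [6/23, 14/23) → index 3
j=3: u_3=191/360 ∈ [6/23, 14/23) → index 3
j=4: u_4=251/360 ∈ [15/23, 1) → index 5
j=5: u_5=311/360 ∈ [15/23, 1) → index 5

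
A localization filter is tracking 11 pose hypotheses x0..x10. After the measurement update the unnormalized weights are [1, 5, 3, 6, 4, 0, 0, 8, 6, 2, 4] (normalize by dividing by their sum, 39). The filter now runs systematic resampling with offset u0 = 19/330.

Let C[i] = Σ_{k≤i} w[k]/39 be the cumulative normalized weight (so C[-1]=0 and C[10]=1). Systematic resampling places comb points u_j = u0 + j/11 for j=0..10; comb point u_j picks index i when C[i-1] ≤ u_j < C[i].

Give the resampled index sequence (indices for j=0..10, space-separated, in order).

C = [1/39, 2/13, 3/13, 5/13, 19/39, 19/39, 19/39, 9/13, 11/13, 35/39, 1]
j=0: u_0=19/330 ∈ [1/39, 2/13) → index 1
j=1: u_1=49/330 ∈ [1/39, 2/13) → index 1
j=2: u_2=79/330 ∈ [3/13, 5/13) → index 3
j=3: u_3=109/330 ∈ [3/13, 5/13) → index 3
j=4: u_4=139/330 ∈ [5/13, 19/39) → index 4
j=5: u_5=169/330 ∈ [19/39, 9/13) → index 7
j=6: u_6=199/330 ∈ [19/39, 9/13) → index 7
j=7: u_7=229/330 ∈ [9/13, 11/13) → index 8
j=8: u_8=259/330 ∈ [9/13, 11/13) → index 8
j=9: u_9=289/330 ∈ [11/13, 35/39) → index 9
j=10: u_10=29/30 ∈ [35/39, 1) → index 10

1 1 3 3 4 7 7 8 8 9 10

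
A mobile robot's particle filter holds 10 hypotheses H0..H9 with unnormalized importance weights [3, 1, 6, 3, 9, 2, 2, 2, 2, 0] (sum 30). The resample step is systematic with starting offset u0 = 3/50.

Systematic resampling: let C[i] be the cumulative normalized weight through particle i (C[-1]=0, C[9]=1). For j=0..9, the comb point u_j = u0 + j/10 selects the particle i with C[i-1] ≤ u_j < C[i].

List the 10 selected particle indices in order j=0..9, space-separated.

0 2 2 3 4 4 4 5 6 8

C = [1/10, 2/15, 1/3, 13/30, 11/15, 4/5, 13/15, 14/15, 1, 1]
j=0: u_0=3/50 ∈ [0, 1/10) → index 0
j=1: u_1=4/25 ∈ [2/15, 1/3) → index 2
j=2: u_2=13/50 ∈ [2/15, 1/3) → index 2
j=3: u_3=9/25 ∈ [1/3, 13/30) → index 3
j=4: u_4=23/50 ∈ [13/30, 11/15) → index 4
j=5: u_5=14/25 ∈ [13/30, 11/15) → index 4
j=6: u_6=33/50 ∈ [13/30, 11/15) → index 4
j=7: u_7=19/25 ∈ [11/15, 4/5) → index 5
j=8: u_8=43/50 ∈ [4/5, 13/15) → index 6
j=9: u_9=24/25 ∈ [14/15, 1) → index 8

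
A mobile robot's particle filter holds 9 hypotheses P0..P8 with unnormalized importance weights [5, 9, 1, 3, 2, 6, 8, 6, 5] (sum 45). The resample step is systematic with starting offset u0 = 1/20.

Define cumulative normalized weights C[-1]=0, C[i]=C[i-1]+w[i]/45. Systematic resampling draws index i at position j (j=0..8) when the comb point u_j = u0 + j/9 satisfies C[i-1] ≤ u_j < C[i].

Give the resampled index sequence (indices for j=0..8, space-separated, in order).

0 1 1 3 5 6 6 7 8

C = [1/9, 14/45, 1/3, 2/5, 4/9, 26/45, 34/45, 8/9, 1]
j=0: u_0=1/20 ∈ [0, 1/9) → index 0
j=1: u_1=29/180 ∈ [1/9, 14/45) → index 1
j=2: u_2=49/180 ∈ [1/9, 14/45) → index 1
j=3: u_3=23/60 ∈ [1/3, 2/5) → index 3
j=4: u_4=89/180 ∈ [4/9, 26/45) → index 5
j=5: u_5=109/180 ∈ [26/45, 34/45) → index 6
j=6: u_6=43/60 ∈ [26/45, 34/45) → index 6
j=7: u_7=149/180 ∈ [34/45, 8/9) → index 7
j=8: u_8=169/180 ∈ [8/9, 1) → index 8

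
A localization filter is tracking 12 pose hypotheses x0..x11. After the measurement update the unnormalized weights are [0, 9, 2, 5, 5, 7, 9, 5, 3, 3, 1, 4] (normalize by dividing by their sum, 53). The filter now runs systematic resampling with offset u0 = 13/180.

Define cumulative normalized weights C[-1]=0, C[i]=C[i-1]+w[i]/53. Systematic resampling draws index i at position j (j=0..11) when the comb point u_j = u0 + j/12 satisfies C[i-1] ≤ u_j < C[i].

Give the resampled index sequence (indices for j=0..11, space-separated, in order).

C = [0, 9/53, 11/53, 16/53, 21/53, 28/53, 37/53, 42/53, 45/53, 48/53, 49/53, 1]
j=0: u_0=13/180 ∈ [0, 9/53) → index 1
j=1: u_1=7/45 ∈ [0, 9/53) → index 1
j=2: u_2=43/180 ∈ [11/53, 16/53) → index 3
j=3: u_3=29/90 ∈ [16/53, 21/53) → index 4
j=4: u_4=73/180 ∈ [21/53, 28/53) → index 5
j=5: u_5=22/45 ∈ [21/53, 28/53) → index 5
j=6: u_6=103/180 ∈ [28/53, 37/53) → index 6
j=7: u_7=59/90 ∈ [28/53, 37/53) → index 6
j=8: u_8=133/180 ∈ [37/53, 42/53) → index 7
j=9: u_9=37/45 ∈ [42/53, 45/53) → index 8
j=10: u_10=163/180 ∈ [45/53, 48/53) → index 9
j=11: u_11=89/90 ∈ [49/53, 1) → index 11

1 1 3 4 5 5 6 6 7 8 9 11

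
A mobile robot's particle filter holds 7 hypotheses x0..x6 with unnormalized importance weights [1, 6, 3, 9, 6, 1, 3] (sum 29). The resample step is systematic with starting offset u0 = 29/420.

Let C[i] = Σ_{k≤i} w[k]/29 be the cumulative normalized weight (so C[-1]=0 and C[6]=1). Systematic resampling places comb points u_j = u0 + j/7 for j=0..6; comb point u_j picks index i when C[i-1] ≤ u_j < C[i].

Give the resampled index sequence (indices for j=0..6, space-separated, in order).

C = [1/29, 7/29, 10/29, 19/29, 25/29, 26/29, 1]
j=0: u_0=29/420 ∈ [1/29, 7/29) → index 1
j=1: u_1=89/420 ∈ [1/29, 7/29) → index 1
j=2: u_2=149/420 ∈ [10/29, 19/29) → index 3
j=3: u_3=209/420 ∈ [10/29, 19/29) → index 3
j=4: u_4=269/420 ∈ [10/29, 19/29) → index 3
j=5: u_5=47/60 ∈ [19/29, 25/29) → index 4
j=6: u_6=389/420 ∈ [26/29, 1) → index 6

1 1 3 3 3 4 6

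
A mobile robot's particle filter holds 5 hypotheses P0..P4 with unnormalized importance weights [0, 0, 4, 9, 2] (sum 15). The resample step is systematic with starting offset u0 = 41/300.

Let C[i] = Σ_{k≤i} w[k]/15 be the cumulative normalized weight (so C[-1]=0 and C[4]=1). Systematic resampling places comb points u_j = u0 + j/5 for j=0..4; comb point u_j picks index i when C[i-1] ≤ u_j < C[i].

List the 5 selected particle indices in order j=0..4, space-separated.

C = [0, 0, 4/15, 13/15, 1]
j=0: u_0=41/300 ∈ [0, 4/15) → index 2
j=1: u_1=101/300 ∈ [4/15, 13/15) → index 3
j=2: u_2=161/300 ∈ [4/15, 13/15) → index 3
j=3: u_3=221/300 ∈ [4/15, 13/15) → index 3
j=4: u_4=281/300 ∈ [13/15, 1) → index 4

2 3 3 3 4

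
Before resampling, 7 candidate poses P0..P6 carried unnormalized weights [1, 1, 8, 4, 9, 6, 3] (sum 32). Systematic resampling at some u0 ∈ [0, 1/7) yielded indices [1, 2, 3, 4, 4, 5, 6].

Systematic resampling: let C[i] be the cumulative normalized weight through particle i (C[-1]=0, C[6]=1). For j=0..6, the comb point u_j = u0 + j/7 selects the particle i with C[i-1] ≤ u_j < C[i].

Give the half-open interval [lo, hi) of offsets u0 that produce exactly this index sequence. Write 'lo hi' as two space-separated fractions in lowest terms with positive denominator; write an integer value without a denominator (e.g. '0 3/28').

11/224 1/16

C = [1/32, 1/16, 5/16, 7/16, 23/32, 29/32, 1]
j=0 picked index 1: u0 ∈ [1/32, 1/16)
j=1 picked index 2: u0 ∈ [-9/112, 19/112)
j=2 picked index 3: u0 ∈ [3/112, 17/112)
j=3 picked index 4: u0 ∈ [1/112, 65/224)
j=4 picked index 4: u0 ∈ [-15/112, 33/224)
j=5 picked index 5: u0 ∈ [1/224, 43/224)
j=6 picked index 6: u0 ∈ [11/224, 1/7)
intersection: [11/224, 1/16)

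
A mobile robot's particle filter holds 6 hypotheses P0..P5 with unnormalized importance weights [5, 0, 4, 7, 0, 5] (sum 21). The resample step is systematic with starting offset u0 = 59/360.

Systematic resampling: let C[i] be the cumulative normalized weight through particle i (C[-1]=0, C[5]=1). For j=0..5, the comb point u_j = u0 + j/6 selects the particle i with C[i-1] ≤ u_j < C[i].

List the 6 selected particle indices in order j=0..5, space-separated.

C = [5/21, 5/21, 3/7, 16/21, 16/21, 1]
j=0: u_0=59/360 ∈ [0, 5/21) → index 0
j=1: u_1=119/360 ∈ [5/21, 3/7) → index 2
j=2: u_2=179/360 ∈ [3/7, 16/21) → index 3
j=3: u_3=239/360 ∈ [3/7, 16/21) → index 3
j=4: u_4=299/360 ∈ [16/21, 1) → index 5
j=5: u_5=359/360 ∈ [16/21, 1) → index 5

0 2 3 3 5 5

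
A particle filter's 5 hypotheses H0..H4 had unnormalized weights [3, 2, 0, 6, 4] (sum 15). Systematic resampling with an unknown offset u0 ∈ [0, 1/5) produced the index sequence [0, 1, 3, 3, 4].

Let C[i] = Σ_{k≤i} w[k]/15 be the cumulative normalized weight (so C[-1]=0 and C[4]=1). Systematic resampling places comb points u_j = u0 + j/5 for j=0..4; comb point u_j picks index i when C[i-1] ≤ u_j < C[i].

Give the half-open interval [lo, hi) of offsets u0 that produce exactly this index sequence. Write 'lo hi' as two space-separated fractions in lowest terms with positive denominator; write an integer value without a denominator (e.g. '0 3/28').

0 2/15

C = [1/5, 1/3, 1/3, 11/15, 1]
j=0 picked index 0: u0 ∈ [0, 1/5)
j=1 picked index 1: u0 ∈ [0, 2/15)
j=2 picked index 3: u0 ∈ [-1/15, 1/3)
j=3 picked index 3: u0 ∈ [-4/15, 2/15)
j=4 picked index 4: u0 ∈ [-1/15, 1/5)
intersection: [0, 2/15)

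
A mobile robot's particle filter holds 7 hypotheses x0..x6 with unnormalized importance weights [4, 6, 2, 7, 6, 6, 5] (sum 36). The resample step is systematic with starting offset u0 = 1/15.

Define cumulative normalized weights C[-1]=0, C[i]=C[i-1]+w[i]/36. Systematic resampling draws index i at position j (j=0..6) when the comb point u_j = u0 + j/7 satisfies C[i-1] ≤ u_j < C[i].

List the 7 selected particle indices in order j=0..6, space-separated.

0 1 3 3 4 5 6

C = [1/9, 5/18, 1/3, 19/36, 25/36, 31/36, 1]
j=0: u_0=1/15 ∈ [0, 1/9) → index 0
j=1: u_1=22/105 ∈ [1/9, 5/18) → index 1
j=2: u_2=37/105 ∈ [1/3, 19/36) → index 3
j=3: u_3=52/105 ∈ [1/3, 19/36) → index 3
j=4: u_4=67/105 ∈ [19/36, 25/36) → index 4
j=5: u_5=82/105 ∈ [25/36, 31/36) → index 5
j=6: u_6=97/105 ∈ [31/36, 1) → index 6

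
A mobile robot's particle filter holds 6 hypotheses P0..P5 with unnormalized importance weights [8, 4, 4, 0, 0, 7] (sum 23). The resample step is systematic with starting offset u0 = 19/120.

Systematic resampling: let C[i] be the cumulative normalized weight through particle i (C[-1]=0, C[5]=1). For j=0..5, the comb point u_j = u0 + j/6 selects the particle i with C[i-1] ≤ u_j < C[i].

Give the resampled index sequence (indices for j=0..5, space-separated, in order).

0 0 1 2 5 5

C = [8/23, 12/23, 16/23, 16/23, 16/23, 1]
j=0: u_0=19/120 ∈ [0, 8/23) → index 0
j=1: u_1=13/40 ∈ [0, 8/23) → index 0
j=2: u_2=59/120 ∈ [8/23, 12/23) → index 1
j=3: u_3=79/120 ∈ [12/23, 16/23) → index 2
j=4: u_4=33/40 ∈ [16/23, 1) → index 5
j=5: u_5=119/120 ∈ [16/23, 1) → index 5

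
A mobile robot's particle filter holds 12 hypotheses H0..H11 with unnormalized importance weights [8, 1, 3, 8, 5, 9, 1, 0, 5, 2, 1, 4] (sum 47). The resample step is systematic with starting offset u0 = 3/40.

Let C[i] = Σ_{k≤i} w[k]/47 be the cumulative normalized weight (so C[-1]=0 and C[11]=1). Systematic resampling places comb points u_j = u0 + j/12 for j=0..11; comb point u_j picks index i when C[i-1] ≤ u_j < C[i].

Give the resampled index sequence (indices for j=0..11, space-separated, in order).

0 0 2 3 3 4 5 5 6 8 10 11

C = [8/47, 9/47, 12/47, 20/47, 25/47, 34/47, 35/47, 35/47, 40/47, 42/47, 43/47, 1]
j=0: u_0=3/40 ∈ [0, 8/47) → index 0
j=1: u_1=19/120 ∈ [0, 8/47) → index 0
j=2: u_2=29/120 ∈ [9/47, 12/47) → index 2
j=3: u_3=13/40 ∈ [12/47, 20/47) → index 3
j=4: u_4=49/120 ∈ [12/47, 20/47) → index 3
j=5: u_5=59/120 ∈ [20/47, 25/47) → index 4
j=6: u_6=23/40 ∈ [25/47, 34/47) → index 5
j=7: u_7=79/120 ∈ [25/47, 34/47) → index 5
j=8: u_8=89/120 ∈ [34/47, 35/47) → index 6
j=9: u_9=33/40 ∈ [35/47, 40/47) → index 8
j=10: u_10=109/120 ∈ [42/47, 43/47) → index 10
j=11: u_11=119/120 ∈ [43/47, 1) → index 11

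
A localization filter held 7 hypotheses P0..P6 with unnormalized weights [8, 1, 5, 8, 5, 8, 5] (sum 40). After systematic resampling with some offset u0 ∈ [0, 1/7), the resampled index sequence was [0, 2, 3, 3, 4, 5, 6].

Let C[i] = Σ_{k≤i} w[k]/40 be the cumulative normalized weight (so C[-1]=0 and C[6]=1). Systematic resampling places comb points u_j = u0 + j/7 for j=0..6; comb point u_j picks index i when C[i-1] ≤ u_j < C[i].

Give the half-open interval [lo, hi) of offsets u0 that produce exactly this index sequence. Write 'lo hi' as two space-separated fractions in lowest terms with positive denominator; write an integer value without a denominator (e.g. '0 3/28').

C = [1/5, 9/40, 7/20, 11/20, 27/40, 7/8, 1]
j=0 picked index 0: u0 ∈ [0, 1/5)
j=1 picked index 2: u0 ∈ [23/280, 29/140)
j=2 picked index 3: u0 ∈ [9/140, 37/140)
j=3 picked index 3: u0 ∈ [-11/140, 17/140)
j=4 picked index 4: u0 ∈ [-3/140, 29/280)
j=5 picked index 5: u0 ∈ [-11/280, 9/56)
j=6 picked index 6: u0 ∈ [1/56, 1/7)
intersection: [23/280, 29/280)

23/280 29/280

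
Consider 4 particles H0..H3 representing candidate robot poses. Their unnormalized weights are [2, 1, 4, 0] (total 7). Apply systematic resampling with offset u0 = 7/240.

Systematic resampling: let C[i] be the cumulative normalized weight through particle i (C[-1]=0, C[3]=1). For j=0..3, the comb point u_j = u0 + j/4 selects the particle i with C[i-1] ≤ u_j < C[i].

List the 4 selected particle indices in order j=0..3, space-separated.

0 0 2 2

C = [2/7, 3/7, 1, 1]
j=0: u_0=7/240 ∈ [0, 2/7) → index 0
j=1: u_1=67/240 ∈ [0, 2/7) → index 0
j=2: u_2=127/240 ∈ [3/7, 1) → index 2
j=3: u_3=187/240 ∈ [3/7, 1) → index 2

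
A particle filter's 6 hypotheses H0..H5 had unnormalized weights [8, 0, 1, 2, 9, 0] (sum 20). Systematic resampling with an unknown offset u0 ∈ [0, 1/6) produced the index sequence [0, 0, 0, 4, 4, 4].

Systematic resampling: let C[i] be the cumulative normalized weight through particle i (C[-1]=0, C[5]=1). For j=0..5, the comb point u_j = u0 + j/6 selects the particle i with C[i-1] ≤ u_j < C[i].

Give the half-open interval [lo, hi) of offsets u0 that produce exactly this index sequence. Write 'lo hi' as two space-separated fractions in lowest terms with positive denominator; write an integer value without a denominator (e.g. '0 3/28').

1/20 1/15

C = [2/5, 2/5, 9/20, 11/20, 1, 1]
j=0 picked index 0: u0 ∈ [0, 2/5)
j=1 picked index 0: u0 ∈ [-1/6, 7/30)
j=2 picked index 0: u0 ∈ [-1/3, 1/15)
j=3 picked index 4: u0 ∈ [1/20, 1/2)
j=4 picked index 4: u0 ∈ [-7/60, 1/3)
j=5 picked index 4: u0 ∈ [-17/60, 1/6)
intersection: [1/20, 1/15)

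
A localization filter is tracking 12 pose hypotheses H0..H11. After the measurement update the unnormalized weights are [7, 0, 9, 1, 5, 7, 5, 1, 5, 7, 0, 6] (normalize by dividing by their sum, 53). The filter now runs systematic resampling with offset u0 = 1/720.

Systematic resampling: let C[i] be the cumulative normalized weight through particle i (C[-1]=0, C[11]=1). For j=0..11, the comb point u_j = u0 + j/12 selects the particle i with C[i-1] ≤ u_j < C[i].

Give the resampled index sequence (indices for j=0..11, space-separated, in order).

0 0 2 2 4 5 5 6 8 8 9 11

C = [7/53, 7/53, 16/53, 17/53, 22/53, 29/53, 34/53, 35/53, 40/53, 47/53, 47/53, 1]
j=0: u_0=1/720 ∈ [0, 7/53) → index 0
j=1: u_1=61/720 ∈ [0, 7/53) → index 0
j=2: u_2=121/720 ∈ [7/53, 16/53) → index 2
j=3: u_3=181/720 ∈ [7/53, 16/53) → index 2
j=4: u_4=241/720 ∈ [17/53, 22/53) → index 4
j=5: u_5=301/720 ∈ [22/53, 29/53) → index 5
j=6: u_6=361/720 ∈ [22/53, 29/53) → index 5
j=7: u_7=421/720 ∈ [29/53, 34/53) → index 6
j=8: u_8=481/720 ∈ [35/53, 40/53) → index 8
j=9: u_9=541/720 ∈ [35/53, 40/53) → index 8
j=10: u_10=601/720 ∈ [40/53, 47/53) → index 9
j=11: u_11=661/720 ∈ [47/53, 1) → index 11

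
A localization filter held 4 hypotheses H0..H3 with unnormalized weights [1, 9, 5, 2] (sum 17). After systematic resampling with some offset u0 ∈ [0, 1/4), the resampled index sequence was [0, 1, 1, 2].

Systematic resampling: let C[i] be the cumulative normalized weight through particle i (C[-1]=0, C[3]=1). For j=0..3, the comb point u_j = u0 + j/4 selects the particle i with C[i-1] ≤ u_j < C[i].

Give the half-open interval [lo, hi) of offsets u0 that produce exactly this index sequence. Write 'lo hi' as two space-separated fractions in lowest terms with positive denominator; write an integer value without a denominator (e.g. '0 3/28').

C = [1/17, 10/17, 15/17, 1]
j=0 picked index 0: u0 ∈ [0, 1/17)
j=1 picked index 1: u0 ∈ [-13/68, 23/68)
j=2 picked index 1: u0 ∈ [-15/34, 3/34)
j=3 picked index 2: u0 ∈ [-11/68, 9/68)
intersection: [0, 1/17)

0 1/17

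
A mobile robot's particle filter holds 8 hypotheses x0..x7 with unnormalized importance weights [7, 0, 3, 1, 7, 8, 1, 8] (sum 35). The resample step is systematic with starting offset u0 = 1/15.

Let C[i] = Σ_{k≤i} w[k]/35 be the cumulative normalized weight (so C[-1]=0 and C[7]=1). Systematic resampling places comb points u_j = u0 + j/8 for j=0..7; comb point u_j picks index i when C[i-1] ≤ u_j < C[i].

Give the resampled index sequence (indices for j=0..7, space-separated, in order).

C = [1/5, 1/5, 2/7, 11/35, 18/35, 26/35, 27/35, 1]
j=0: u_0=1/15 ∈ [0, 1/5) → index 0
j=1: u_1=23/120 ∈ [0, 1/5) → index 0
j=2: u_2=19/60 ∈ [11/35, 18/35) → index 4
j=3: u_3=53/120 ∈ [11/35, 18/35) → index 4
j=4: u_4=17/30 ∈ [18/35, 26/35) → index 5
j=5: u_5=83/120 ∈ [18/35, 26/35) → index 5
j=6: u_6=49/60 ∈ [27/35, 1) → index 7
j=7: u_7=113/120 ∈ [27/35, 1) → index 7

0 0 4 4 5 5 7 7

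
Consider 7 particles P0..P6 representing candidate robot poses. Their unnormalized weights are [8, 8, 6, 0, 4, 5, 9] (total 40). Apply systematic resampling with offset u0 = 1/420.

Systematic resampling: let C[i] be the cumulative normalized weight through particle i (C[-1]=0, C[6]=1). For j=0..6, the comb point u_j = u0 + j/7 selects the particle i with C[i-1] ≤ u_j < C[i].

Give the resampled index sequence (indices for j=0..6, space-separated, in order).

0 0 1 2 4 5 6

C = [1/5, 2/5, 11/20, 11/20, 13/20, 31/40, 1]
j=0: u_0=1/420 ∈ [0, 1/5) → index 0
j=1: u_1=61/420 ∈ [0, 1/5) → index 0
j=2: u_2=121/420 ∈ [1/5, 2/5) → index 1
j=3: u_3=181/420 ∈ [2/5, 11/20) → index 2
j=4: u_4=241/420 ∈ [11/20, 13/20) → index 4
j=5: u_5=43/60 ∈ [13/20, 31/40) → index 5
j=6: u_6=361/420 ∈ [31/40, 1) → index 6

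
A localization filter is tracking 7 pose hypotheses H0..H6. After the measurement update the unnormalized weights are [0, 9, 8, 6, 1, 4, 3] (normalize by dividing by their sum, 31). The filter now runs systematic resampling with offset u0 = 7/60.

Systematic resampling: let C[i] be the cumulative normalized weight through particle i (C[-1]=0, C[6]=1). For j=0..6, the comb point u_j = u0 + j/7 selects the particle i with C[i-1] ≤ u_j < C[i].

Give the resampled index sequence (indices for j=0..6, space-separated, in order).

C = [0, 9/31, 17/31, 23/31, 24/31, 28/31, 1]
j=0: u_0=7/60 ∈ [0, 9/31) → index 1
j=1: u_1=109/420 ∈ [0, 9/31) → index 1
j=2: u_2=169/420 ∈ [9/31, 17/31) → index 2
j=3: u_3=229/420 ∈ [9/31, 17/31) → index 2
j=4: u_4=289/420 ∈ [17/31, 23/31) → index 3
j=5: u_5=349/420 ∈ [24/31, 28/31) → index 5
j=6: u_6=409/420 ∈ [28/31, 1) → index 6

1 1 2 2 3 5 6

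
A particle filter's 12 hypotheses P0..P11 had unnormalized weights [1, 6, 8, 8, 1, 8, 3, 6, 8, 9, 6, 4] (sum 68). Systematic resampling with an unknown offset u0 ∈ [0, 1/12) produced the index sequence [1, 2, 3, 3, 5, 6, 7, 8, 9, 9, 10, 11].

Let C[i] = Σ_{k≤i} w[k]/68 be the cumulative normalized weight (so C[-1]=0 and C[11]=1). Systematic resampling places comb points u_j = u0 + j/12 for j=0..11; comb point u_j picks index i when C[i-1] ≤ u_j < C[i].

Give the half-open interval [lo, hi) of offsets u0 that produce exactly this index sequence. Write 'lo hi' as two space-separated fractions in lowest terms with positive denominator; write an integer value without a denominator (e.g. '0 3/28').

11/204 1/12

C = [1/68, 7/68, 15/68, 23/68, 6/17, 8/17, 35/68, 41/68, 49/68, 29/34, 16/17, 1]
j=0 picked index 1: u0 ∈ [1/68, 7/68)
j=1 picked index 2: u0 ∈ [1/51, 7/51)
j=2 picked index 3: u0 ∈ [11/204, 35/204)
j=3 picked index 3: u0 ∈ [-1/34, 3/34)
j=4 picked index 5: u0 ∈ [1/51, 7/51)
j=5 picked index 6: u0 ∈ [11/204, 5/51)
j=6 picked index 7: u0 ∈ [1/68, 7/68)
j=7 picked index 8: u0 ∈ [1/51, 7/51)
j=8 picked index 9: u0 ∈ [11/204, 19/102)
j=9 picked index 9: u0 ∈ [-1/34, 7/68)
j=10 picked index 10: u0 ∈ [1/51, 11/102)
j=11 picked index 11: u0 ∈ [5/204, 1/12)
intersection: [11/204, 1/12)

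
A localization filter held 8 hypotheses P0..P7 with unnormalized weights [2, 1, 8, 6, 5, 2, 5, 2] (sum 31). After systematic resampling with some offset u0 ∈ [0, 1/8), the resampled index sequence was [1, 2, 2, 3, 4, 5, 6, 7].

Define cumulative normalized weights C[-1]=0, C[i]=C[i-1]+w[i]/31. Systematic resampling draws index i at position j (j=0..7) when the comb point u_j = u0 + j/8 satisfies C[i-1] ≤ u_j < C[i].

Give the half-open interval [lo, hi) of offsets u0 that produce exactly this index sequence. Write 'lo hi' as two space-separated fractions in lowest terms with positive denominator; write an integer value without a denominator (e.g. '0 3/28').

21/248 3/31

C = [2/31, 3/31, 11/31, 17/31, 22/31, 24/31, 29/31, 1]
j=0 picked index 1: u0 ∈ [2/31, 3/31)
j=1 picked index 2: u0 ∈ [-7/248, 57/248)
j=2 picked index 2: u0 ∈ [-19/124, 13/124)
j=3 picked index 3: u0 ∈ [-5/248, 43/248)
j=4 picked index 4: u0 ∈ [3/62, 13/62)
j=5 picked index 5: u0 ∈ [21/248, 37/248)
j=6 picked index 6: u0 ∈ [3/124, 23/124)
j=7 picked index 7: u0 ∈ [15/248, 1/8)
intersection: [21/248, 3/31)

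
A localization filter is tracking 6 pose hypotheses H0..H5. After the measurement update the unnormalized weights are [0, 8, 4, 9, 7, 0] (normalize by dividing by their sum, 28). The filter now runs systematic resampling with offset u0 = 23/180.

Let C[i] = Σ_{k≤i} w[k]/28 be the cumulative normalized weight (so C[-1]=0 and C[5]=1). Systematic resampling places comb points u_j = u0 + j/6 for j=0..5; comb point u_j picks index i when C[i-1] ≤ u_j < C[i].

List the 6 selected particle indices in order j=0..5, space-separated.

C = [0, 2/7, 3/7, 3/4, 1, 1]
j=0: u_0=23/180 ∈ [0, 2/7) → index 1
j=1: u_1=53/180 ∈ [2/7, 3/7) → index 2
j=2: u_2=83/180 ∈ [3/7, 3/4) → index 3
j=3: u_3=113/180 ∈ [3/7, 3/4) → index 3
j=4: u_4=143/180 ∈ [3/4, 1) → index 4
j=5: u_5=173/180 ∈ [3/4, 1) → index 4

1 2 3 3 4 4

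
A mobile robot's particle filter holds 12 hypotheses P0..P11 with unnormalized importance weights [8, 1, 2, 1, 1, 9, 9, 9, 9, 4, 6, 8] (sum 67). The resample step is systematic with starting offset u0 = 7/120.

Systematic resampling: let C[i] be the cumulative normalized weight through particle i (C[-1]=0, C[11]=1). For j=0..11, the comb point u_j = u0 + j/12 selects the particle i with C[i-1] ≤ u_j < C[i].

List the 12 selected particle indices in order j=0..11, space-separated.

0 2 5 5 6 7 7 8 8 10 11 11

C = [8/67, 9/67, 11/67, 12/67, 13/67, 22/67, 31/67, 40/67, 49/67, 53/67, 59/67, 1]
j=0: u_0=7/120 ∈ [0, 8/67) → index 0
j=1: u_1=17/120 ∈ [9/67, 11/67) → index 2
j=2: u_2=9/40 ∈ [13/67, 22/67) → index 5
j=3: u_3=37/120 ∈ [13/67, 22/67) → index 5
j=4: u_4=47/120 ∈ [22/67, 31/67) → index 6
j=5: u_5=19/40 ∈ [31/67, 40/67) → index 7
j=6: u_6=67/120 ∈ [31/67, 40/67) → index 7
j=7: u_7=77/120 ∈ [40/67, 49/67) → index 8
j=8: u_8=29/40 ∈ [40/67, 49/67) → index 8
j=9: u_9=97/120 ∈ [53/67, 59/67) → index 10
j=10: u_10=107/120 ∈ [59/67, 1) → index 11
j=11: u_11=39/40 ∈ [59/67, 1) → index 11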